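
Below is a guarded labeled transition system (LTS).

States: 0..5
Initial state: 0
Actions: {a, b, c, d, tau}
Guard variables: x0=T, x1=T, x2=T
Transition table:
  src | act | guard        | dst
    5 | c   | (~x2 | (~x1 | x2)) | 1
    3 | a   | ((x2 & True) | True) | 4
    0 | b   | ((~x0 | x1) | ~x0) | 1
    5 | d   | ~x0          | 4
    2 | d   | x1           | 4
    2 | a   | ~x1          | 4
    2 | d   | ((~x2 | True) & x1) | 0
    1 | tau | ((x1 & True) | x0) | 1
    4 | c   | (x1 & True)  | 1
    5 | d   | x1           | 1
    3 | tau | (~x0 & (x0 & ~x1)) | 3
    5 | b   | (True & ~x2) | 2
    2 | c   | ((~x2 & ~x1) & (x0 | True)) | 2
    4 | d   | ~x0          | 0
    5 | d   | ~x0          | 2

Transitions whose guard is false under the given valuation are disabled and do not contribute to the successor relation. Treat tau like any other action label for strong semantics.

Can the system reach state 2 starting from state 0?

Answer: UNREACHABLE

Analysis:
8 transition(s) survive guard evaluation.
L0 = {0}
L1 = {1}  now seen {0,1}
Reach set: {0,1}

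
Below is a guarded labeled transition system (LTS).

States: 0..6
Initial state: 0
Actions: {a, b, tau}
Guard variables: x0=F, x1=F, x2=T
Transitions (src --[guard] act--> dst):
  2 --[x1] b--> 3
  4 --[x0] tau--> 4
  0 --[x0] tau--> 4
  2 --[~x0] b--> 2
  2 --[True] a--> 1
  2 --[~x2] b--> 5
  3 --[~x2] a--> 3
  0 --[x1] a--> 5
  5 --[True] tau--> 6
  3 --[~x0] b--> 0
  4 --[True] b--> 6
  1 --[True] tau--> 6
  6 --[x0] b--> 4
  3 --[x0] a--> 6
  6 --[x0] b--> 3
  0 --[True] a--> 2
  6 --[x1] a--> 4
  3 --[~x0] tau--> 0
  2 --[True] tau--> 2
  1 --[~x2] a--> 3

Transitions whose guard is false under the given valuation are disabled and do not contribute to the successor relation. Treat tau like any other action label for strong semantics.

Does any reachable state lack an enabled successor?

Answer: DEADLOCK at state 6

Analysis:
Reachable = {0,1,2,6}
  0: a→2  [1 out]
  1: tau→6  [1 out]
  2: a→1  b→2  tau→2  [3 out]
  6: ∅  [STUCK]
witness 6: a·a·tau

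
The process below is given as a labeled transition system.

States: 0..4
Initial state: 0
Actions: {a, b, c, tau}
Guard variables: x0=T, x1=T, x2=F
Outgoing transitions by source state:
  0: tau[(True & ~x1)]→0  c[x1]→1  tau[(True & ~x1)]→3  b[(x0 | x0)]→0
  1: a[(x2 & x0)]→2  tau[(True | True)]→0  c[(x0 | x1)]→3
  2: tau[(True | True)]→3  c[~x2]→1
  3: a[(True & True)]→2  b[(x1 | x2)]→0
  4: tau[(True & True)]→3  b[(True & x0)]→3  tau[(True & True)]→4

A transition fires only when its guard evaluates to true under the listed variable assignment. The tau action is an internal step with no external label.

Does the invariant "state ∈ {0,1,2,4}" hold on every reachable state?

Answer: INVARIANT VIOLATED at state 3

Trace:
Allowed set {0,1,2,4}
R = {0,1,2,3}
  0: ok
  1: ok
  2: ok
  3: outside
counterexample path to 3: c·c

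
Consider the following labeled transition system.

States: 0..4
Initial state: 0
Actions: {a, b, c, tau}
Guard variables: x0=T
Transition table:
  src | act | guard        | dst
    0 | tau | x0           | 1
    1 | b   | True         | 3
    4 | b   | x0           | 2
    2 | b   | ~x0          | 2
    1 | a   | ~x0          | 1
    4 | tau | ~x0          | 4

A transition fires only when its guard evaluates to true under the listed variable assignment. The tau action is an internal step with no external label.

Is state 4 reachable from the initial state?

Answer: UNREACHABLE

Working:
Guard filter leaves 3 enabled edge(s).
L0 = {0}
L1 = {1}  total {0,1}
L2 = {3}  total {0,1,3}
Reachable = {0,1,3}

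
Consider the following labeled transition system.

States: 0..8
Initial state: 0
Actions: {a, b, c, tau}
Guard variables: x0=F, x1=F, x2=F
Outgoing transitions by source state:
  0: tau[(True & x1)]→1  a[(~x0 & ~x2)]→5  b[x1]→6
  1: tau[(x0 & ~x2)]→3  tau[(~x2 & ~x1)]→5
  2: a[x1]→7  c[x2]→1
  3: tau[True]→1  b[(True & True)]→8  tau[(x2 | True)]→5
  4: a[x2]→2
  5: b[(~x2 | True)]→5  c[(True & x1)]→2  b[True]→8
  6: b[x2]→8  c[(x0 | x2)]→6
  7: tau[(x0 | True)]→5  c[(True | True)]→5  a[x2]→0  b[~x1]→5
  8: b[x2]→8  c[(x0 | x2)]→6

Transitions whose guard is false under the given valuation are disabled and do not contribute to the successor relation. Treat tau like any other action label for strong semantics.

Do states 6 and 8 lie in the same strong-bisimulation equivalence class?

Bisimulation quotient by refinement:
  round 0: {{0,1,2,3,4,5,6,7,8}}
  round 1: {{0},{1},{2,4,6,8},{3},{5},{7}}
6 equivalence class(es) (converged in 2)
[6]={2,4,6,8}  [8]={2,4,6,8}

Answer: BISIMILAR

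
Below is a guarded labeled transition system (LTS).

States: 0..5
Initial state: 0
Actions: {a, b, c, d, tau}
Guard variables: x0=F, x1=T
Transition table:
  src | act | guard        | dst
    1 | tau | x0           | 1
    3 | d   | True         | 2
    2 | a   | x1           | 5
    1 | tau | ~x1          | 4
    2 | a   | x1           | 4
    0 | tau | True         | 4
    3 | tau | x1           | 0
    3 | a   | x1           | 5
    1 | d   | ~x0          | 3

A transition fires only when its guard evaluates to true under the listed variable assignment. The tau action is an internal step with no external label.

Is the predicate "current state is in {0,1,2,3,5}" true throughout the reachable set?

Answer: INVARIANT VIOLATED at state 4

Analysis:
Inv-set: {0,1,2,3,5}
Reachable = {0,4}
  0: safe
  4: ✗ unsafe
reach 4 via tau — violates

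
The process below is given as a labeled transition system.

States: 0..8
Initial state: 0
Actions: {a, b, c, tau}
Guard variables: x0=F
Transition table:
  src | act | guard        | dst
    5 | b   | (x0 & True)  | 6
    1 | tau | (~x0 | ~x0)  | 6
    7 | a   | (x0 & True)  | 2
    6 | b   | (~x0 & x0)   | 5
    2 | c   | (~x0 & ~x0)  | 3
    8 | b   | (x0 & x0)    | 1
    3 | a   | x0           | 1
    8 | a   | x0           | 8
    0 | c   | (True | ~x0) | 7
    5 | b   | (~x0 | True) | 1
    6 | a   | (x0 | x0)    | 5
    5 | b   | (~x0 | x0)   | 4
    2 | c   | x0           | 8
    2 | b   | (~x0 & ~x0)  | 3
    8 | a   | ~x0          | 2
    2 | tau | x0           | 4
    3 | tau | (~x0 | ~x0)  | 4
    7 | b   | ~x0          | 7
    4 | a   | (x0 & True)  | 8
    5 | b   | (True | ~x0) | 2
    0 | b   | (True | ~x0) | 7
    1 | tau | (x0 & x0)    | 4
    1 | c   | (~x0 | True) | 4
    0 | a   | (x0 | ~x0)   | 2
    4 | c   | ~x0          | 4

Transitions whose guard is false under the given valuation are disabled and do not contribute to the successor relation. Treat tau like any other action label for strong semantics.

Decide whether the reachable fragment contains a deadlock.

Reachable = {0,2,3,4,7}
  0: a→2  b→7  c→7  [3 out]
  2: b→3  c→3  [2 out]
  3: tau→4  [1 out]
  4: c→4  [1 out]
  7: b→7  [1 out]

Answer: DEADLOCK-FREE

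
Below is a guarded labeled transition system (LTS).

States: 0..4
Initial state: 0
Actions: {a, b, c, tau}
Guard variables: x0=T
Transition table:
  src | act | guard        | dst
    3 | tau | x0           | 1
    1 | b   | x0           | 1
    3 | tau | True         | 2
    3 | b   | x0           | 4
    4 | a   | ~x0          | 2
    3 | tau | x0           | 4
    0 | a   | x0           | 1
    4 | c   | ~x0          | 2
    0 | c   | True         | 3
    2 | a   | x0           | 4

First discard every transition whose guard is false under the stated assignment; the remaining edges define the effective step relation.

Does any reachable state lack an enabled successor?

Answer: DEADLOCK at state 4

Trace:
Reach set: {0,1,2,3,4}
  0: a→1  c→3  [deg 2]
  1: b→1  [deg 1]
  2: a→4  [deg 1]
  3: b→4  tau→1  tau→2  tau→4  [deg 4]
  4: ∅  [deadlock]
Path to 4: c·tau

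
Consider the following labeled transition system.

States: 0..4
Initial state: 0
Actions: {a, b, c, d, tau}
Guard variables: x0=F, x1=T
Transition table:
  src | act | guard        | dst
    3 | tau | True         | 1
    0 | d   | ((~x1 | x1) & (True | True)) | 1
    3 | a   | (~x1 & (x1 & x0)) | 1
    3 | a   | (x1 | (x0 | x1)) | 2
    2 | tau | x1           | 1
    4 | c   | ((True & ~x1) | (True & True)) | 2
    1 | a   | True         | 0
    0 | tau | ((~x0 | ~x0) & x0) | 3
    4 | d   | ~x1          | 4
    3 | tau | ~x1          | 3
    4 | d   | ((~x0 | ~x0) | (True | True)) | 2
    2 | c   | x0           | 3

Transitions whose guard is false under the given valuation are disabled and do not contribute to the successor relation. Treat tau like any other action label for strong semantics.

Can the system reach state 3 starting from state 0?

7 transition(s) survive guard evaluation.
L0 = {0}
L1 = {1}  total {0,1}
Reach set: {0,1}

Answer: UNREACHABLE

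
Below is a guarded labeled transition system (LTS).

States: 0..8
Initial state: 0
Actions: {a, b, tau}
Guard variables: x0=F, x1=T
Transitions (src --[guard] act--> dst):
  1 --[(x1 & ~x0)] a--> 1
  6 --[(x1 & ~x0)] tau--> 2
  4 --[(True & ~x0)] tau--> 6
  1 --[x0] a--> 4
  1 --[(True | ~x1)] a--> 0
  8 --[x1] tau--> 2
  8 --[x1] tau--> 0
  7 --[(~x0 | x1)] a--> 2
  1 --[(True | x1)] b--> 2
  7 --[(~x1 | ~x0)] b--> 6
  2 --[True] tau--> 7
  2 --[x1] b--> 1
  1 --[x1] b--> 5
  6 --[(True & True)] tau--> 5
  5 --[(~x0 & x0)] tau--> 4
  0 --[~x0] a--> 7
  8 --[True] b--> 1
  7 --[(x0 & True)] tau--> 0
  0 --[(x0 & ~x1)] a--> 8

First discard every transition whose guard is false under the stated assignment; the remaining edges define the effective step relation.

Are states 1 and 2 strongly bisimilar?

Refine partition for ~:
  P[0] = {{0,1,2,3,4,5,6,7,8}}
  P[1] = {{0},{1,7},{2,8},{3,5},{4,6}}
  P[2] = {{0},{1},{2},{3,5},{4},{6},{7},{8}}
stable after 3 split(s): 8 block(s)
1∈{1}, 2∈{2}

Answer: NOT BISIMILAR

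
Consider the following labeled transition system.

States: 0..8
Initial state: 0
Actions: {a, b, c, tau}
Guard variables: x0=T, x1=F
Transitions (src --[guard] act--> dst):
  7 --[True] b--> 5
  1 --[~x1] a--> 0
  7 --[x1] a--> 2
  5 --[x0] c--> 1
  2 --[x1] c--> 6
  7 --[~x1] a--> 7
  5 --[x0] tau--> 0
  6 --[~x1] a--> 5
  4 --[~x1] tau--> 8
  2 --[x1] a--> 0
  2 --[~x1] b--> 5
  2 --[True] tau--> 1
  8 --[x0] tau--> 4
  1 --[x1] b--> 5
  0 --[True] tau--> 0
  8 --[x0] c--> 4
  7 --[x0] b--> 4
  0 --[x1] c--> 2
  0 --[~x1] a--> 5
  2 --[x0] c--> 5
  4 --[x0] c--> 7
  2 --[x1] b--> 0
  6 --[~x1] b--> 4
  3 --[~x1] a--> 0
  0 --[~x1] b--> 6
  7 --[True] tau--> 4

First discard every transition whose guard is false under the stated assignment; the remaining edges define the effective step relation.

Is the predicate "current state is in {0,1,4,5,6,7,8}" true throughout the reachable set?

Allowed set {0,1,4,5,6,7,8}
Reach set: {0,1,4,5,6,7,8}
  0: safe
  1: safe
  4: safe
  5: safe
  6: safe
  7: safe
  8: safe

Answer: INVARIANT HOLDS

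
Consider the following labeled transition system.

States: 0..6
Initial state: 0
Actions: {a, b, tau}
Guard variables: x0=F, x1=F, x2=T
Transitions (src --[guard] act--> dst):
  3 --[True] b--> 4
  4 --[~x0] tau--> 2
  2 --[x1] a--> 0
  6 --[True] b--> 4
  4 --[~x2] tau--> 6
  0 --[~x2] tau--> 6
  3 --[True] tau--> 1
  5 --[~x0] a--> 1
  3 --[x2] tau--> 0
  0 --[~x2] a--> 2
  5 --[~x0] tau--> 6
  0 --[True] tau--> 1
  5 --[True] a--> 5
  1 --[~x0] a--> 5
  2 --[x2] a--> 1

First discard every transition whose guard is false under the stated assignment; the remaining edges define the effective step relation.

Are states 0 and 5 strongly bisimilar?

Answer: NOT BISIMILAR

Analysis:
Compute ~ classes (split until stable):
  π0 = {{0,1,2,3,4,5,6}}
  π1 = {{0,4},{1,2},{3},{5},{6}}
  π2 = {{0,4},{1},{2},{3},{5},{6}}
  π3 = {{0},{1},{2},{3},{4},{5},{6}}
Fixed point at round 4; 7 class(es).
0∈{0}, 5∈{5}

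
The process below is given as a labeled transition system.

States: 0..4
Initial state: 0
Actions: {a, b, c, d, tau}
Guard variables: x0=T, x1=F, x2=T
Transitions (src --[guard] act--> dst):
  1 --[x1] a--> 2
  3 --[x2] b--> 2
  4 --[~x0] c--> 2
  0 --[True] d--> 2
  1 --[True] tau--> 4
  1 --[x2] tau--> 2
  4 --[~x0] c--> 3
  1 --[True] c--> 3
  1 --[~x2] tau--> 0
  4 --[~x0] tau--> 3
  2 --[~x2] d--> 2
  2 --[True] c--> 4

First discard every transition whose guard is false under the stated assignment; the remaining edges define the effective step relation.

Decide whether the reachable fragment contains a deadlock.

Reachable = {0,2,4}
  0: d→2  [deg 1]
  2: c→4  [deg 1]
  4: ∅  [STUCK]
witness 4: d·c

Answer: DEADLOCK at state 4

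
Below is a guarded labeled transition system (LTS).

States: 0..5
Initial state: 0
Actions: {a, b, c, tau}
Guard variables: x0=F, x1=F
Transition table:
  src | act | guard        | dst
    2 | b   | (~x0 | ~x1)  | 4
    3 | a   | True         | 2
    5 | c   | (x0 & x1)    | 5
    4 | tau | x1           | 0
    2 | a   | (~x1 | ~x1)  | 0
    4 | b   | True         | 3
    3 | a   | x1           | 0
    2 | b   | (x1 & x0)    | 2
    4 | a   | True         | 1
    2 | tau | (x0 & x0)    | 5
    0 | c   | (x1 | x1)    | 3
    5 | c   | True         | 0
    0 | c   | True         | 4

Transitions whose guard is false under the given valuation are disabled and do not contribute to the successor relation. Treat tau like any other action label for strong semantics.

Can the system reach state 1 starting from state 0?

Guard filter leaves 7 enabled edge(s).
Layer 0: {0}
Layer 1: {4}  cumulative {0,4}
Layer 2: {1,3}  cumulative {0,1,3,4}
Layer 3: {2}  cumulative {0,1,2,3,4}
R = {0,1,2,3,4}
witness 1: c·a

Answer: REACHABLE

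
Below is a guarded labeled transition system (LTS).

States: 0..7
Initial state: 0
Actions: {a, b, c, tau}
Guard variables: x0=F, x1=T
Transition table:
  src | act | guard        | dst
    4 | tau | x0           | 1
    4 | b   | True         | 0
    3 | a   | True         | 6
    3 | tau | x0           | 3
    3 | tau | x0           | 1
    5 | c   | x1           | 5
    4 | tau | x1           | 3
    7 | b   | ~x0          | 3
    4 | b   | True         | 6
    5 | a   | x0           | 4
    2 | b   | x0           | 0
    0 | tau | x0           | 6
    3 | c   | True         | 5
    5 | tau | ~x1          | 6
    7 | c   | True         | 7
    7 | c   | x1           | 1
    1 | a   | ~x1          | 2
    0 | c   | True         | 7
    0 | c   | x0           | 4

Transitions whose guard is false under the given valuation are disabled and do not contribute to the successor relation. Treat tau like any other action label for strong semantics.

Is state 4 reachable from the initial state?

Answer: UNREACHABLE

Working:
After dropping false guards: 10 live edges.
Layer 0: {0}
Layer 1: {7}  total {0,7}
Layer 2: {1,3}  total {0,1,3,7}
Layer 3: {5,6}  total {0,1,3,5,6,7}
R = {0,1,3,5,6,7}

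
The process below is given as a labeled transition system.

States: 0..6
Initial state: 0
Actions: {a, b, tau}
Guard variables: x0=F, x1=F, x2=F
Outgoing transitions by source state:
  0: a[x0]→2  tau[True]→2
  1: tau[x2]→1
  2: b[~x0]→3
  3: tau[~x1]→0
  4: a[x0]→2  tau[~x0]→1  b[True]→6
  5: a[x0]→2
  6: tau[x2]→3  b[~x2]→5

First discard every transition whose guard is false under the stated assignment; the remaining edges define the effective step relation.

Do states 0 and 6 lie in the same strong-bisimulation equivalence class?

Answer: NOT BISIMILAR

Analysis:
Refine partition for ~:
  P[0] = {{0,1,2,3,4,5,6}}
  P[1] = {{0,3},{1,5},{2,6},{4}}
  P[2] = {{0},{1,5},{2},{3},{4},{6}}
stable after 3 split(s): 6 block(s)
0∈{0}, 6∈{6}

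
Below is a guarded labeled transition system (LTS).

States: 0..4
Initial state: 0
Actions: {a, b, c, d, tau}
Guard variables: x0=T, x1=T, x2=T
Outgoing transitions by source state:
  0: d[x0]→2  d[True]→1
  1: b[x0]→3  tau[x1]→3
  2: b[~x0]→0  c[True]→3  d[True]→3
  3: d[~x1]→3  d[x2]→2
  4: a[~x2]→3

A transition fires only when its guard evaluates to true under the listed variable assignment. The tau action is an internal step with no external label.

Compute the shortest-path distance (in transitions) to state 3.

Answer: 2

Trace:
Breadth-first toward 3:
  L0 = {0}
  L1 = {1,2}
  L2 = {3}
3 enters at depth 2; path d·b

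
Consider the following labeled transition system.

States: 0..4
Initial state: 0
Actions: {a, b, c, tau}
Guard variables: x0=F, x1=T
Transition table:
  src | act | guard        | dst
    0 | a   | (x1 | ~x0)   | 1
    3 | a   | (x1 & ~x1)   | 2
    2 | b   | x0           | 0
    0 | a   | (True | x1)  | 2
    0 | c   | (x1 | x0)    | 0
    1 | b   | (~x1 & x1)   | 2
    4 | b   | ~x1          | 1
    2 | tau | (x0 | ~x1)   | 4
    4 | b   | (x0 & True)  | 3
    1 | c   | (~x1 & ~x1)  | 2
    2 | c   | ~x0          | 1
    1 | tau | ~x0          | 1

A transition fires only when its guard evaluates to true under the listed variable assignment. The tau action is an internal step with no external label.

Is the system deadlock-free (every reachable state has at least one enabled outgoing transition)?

Reachable = {0,1,2}
  0: a→1  a→2  c→0  [deg 3]
  1: tau→1  [deg 1]
  2: c→1  [deg 1]

Answer: DEADLOCK-FREE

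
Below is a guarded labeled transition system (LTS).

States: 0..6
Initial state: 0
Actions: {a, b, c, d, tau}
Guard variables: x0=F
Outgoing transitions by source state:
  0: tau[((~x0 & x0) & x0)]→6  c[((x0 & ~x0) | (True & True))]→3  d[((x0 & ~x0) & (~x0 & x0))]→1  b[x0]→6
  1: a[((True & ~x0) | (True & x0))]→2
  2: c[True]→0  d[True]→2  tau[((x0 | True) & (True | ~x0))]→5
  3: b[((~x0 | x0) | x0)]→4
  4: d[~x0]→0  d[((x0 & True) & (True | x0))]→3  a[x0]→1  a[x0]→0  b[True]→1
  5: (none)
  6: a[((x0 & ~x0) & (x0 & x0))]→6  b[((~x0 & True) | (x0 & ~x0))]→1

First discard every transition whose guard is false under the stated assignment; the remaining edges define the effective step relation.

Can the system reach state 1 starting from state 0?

After dropping false guards: 9 live edges.
depth 0: {0}
depth 1: {3}  now seen {0,3}
depth 2: {4}  now seen {0,3,4}
depth 3: {1}  now seen {0,1,3,4}
depth 4: {2}  now seen {0,1,2,3,4}
depth 5: {5}  now seen {0,1,2,3,4,5}
R = {0,1,2,3,4,5}
Path to 1: c·b·b

Answer: REACHABLE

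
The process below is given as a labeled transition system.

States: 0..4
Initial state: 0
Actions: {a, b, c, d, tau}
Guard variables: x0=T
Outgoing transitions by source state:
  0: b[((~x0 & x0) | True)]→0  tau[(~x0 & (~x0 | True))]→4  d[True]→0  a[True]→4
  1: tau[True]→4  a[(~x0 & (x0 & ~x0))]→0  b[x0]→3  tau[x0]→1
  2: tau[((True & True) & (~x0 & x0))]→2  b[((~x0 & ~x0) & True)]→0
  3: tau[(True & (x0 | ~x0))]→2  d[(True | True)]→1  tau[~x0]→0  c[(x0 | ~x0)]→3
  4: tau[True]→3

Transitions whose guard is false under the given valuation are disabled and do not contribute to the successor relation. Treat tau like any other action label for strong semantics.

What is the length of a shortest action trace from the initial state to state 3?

Breadth-first toward 3:
  L0 = {0}
  L1 = {4}
  L2 = {3}
depth(3)=2, e.g. a·tau

Answer: 2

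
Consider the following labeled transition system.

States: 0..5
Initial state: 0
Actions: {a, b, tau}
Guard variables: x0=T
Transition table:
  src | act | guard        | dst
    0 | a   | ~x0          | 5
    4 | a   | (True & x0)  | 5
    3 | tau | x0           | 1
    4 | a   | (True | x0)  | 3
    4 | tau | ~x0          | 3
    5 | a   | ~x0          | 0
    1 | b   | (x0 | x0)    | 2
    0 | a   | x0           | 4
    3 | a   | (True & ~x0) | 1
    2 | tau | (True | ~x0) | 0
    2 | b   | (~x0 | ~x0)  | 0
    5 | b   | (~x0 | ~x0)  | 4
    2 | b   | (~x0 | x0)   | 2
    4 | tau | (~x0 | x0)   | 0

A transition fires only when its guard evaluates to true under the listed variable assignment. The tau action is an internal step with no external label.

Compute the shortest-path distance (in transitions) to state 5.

Layered search for 5:
  depth 0: {0}
  depth 1: {4}
  depth 2: {3,5}
depth(5)=2, e.g. a·a

Answer: 2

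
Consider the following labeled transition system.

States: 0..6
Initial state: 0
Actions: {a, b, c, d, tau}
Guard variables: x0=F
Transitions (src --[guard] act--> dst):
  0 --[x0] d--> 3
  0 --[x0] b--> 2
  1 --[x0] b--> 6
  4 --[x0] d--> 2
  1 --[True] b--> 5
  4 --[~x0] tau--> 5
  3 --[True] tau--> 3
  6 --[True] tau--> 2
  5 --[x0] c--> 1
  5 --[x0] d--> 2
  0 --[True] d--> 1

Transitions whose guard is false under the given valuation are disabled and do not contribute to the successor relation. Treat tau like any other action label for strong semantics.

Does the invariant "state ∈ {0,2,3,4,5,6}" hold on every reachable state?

Allowed set {0,2,3,4,5,6}
Reach set: {0,1,5}
  0: ok
  1: VIOLATES
  5: ok
witness against invariant: d → 1

Answer: INVARIANT VIOLATED at state 1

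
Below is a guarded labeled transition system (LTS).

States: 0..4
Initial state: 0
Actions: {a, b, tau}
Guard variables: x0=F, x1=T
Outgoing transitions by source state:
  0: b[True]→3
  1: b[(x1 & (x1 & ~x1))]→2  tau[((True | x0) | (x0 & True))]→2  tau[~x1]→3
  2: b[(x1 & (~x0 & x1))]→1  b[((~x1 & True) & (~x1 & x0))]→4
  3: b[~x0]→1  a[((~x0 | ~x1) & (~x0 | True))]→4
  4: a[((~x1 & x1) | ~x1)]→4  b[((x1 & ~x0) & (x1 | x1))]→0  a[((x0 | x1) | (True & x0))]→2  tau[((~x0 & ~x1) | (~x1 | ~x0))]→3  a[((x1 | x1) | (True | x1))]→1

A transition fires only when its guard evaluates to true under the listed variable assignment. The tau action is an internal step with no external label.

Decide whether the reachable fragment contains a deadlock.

Answer: DEADLOCK-FREE

Trace:
R = {0,1,2,3,4}
  0: b→3  [1 out]
  1: tau→2  [1 out]
  2: b→1  [1 out]
  3: a→4  b→1  [2 out]
  4: a→1  a→2  b→0  tau→3  [4 out]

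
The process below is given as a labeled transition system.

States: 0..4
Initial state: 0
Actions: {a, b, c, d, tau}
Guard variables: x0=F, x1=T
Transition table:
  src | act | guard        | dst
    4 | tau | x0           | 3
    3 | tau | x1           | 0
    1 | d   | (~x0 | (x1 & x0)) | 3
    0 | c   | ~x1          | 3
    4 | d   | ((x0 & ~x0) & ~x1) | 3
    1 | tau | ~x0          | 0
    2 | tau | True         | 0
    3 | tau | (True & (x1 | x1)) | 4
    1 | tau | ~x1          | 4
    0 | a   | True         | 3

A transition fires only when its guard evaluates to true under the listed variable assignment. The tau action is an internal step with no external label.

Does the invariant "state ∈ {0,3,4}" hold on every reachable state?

Answer: INVARIANT HOLDS

Working:
Inv-set: {0,3,4}
Reach set: {0,3,4}
  0: safe
  3: safe
  4: safe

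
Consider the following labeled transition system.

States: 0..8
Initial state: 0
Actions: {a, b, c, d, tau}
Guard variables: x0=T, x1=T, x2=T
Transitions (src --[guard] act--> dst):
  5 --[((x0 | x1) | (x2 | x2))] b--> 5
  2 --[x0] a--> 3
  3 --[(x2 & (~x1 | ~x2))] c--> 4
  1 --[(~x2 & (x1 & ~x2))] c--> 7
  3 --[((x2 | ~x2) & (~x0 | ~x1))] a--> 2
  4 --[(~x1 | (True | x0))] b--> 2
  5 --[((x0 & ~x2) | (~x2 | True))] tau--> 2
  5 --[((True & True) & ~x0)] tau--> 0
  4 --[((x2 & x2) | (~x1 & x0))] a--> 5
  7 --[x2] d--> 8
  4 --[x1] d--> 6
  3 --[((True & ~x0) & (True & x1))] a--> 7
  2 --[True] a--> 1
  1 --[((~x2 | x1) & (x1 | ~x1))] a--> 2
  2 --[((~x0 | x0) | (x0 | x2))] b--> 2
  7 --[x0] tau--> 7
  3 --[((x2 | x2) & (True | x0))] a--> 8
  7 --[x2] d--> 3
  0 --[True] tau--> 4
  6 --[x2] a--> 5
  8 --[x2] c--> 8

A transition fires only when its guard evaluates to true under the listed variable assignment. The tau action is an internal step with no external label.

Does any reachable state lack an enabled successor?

Answer: DEADLOCK-FREE

Trace:
R = {0,1,2,3,4,5,6,8}
  0: tau→4  [1 exit(s)]
  1: a→2  [1 exit(s)]
  2: a→1  a→3  b→2  [3 exit(s)]
  3: a→8  [1 exit(s)]
  4: a→5  b→2  d→6  [3 exit(s)]
  5: b→5  tau→2  [2 exit(s)]
  6: a→5  [1 exit(s)]
  8: c→8  [1 exit(s)]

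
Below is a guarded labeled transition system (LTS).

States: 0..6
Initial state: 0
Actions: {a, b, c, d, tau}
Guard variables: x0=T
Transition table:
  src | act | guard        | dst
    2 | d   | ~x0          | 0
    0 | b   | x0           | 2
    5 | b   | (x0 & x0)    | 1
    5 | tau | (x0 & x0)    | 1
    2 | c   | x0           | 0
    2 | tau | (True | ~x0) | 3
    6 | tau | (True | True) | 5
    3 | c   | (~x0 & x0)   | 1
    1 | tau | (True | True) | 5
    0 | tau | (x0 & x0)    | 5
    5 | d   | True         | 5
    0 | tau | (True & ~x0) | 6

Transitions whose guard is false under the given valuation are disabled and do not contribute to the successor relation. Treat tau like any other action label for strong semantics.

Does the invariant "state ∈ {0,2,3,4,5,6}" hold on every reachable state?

Answer: INVARIANT VIOLATED at state 1

Analysis:
Inv-set: {0,2,3,4,5,6}
R = {0,1,2,3,5}
  0: ✓
  1: outside
  2: ✓
  3: ✓
  5: ✓
witness against invariant: tau·b → 1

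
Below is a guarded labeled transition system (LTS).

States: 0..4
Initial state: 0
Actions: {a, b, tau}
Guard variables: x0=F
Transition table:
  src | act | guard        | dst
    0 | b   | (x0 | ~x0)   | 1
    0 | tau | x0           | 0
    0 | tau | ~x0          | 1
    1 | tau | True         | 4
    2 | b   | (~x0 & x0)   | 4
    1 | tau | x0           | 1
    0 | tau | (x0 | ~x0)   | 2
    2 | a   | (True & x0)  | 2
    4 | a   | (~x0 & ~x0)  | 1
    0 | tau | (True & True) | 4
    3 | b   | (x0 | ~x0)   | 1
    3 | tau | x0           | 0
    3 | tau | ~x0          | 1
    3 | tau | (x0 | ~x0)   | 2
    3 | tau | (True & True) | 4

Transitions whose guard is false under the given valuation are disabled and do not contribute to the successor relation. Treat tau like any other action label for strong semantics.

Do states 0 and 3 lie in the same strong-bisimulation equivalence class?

Refine partition for ~:
  P[0] = {{0,1,2,3,4}}
  P[1] = {{0,3},{1},{2},{4}}
stable after 2 split(s): 4 block(s)
[0]={0,3}  [3]={0,3}

Answer: BISIMILAR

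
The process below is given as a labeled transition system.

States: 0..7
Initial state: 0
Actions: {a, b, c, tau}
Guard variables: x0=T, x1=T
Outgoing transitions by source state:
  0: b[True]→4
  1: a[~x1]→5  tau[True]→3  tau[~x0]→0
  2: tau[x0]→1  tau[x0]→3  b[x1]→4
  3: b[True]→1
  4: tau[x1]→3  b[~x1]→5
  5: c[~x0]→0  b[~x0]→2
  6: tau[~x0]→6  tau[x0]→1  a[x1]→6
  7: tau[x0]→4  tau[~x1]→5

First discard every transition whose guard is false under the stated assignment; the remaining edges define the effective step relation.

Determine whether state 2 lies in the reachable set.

Answer: UNREACHABLE

Analysis:
10 transition(s) survive guard evaluation.
depth 0: {0}
depth 1: {4}  total {0,4}
depth 2: {3}  total {0,3,4}
depth 3: {1}  total {0,1,3,4}
Reachable = {0,1,3,4}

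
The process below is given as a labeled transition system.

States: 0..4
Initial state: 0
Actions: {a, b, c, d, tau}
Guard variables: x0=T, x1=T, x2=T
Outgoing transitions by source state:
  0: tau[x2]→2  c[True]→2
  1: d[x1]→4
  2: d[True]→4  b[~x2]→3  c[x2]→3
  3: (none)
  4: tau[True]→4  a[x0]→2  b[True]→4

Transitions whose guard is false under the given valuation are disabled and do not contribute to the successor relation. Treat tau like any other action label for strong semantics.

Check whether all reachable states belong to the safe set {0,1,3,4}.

Answer: INVARIANT VIOLATED at state 2

Working:
Safe = {0,1,3,4}
R = {0,2,3,4}
  0: ok
  2: outside
  3: ok
  4: ok
reach 2 via tau — violates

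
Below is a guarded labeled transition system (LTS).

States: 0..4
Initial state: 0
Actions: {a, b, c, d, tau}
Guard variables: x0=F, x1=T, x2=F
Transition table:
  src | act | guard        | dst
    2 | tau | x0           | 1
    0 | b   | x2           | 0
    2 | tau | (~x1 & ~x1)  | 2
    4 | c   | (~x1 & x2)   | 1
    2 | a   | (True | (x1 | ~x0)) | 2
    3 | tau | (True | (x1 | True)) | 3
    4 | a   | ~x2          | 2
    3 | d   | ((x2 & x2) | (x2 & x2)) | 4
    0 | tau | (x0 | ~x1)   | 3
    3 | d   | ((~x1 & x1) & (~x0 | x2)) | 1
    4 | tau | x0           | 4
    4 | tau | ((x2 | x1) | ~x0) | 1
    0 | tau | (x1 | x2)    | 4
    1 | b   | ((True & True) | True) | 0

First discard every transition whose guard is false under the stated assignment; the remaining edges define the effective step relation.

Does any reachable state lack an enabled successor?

Answer: DEADLOCK-FREE

Working:
Reachable = {0,1,2,4}
  0: tau→4  [deg 1]
  1: b→0  [deg 1]
  2: a→2  [deg 1]
  4: a→2  tau→1  [deg 2]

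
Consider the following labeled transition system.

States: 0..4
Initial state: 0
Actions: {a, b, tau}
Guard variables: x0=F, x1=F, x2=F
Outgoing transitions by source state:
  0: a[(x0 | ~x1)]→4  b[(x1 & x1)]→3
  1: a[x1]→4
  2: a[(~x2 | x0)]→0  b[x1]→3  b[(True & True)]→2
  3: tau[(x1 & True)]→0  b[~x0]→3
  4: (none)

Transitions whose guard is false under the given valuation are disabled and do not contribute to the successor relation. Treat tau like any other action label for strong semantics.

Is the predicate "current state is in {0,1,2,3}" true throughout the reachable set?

Safe = {0,1,2,3}
R = {0,4}
  0: ✓
  4: outside
reach 4 via a — violates

Answer: INVARIANT VIOLATED at state 4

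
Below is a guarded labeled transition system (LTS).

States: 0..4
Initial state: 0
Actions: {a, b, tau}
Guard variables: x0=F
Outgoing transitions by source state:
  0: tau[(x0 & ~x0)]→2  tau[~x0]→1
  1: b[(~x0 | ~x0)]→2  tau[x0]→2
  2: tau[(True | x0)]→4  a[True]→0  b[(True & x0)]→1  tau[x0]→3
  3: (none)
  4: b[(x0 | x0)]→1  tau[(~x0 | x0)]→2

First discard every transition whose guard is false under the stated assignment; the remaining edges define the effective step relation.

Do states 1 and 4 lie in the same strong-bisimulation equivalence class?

Refine partition for ~:
  P[0] = {{0,1,2,3,4}}
  P[1] = {{0,4},{1},{2},{3}}
  P[2] = {{0},{1},{2},{3},{4}}
stable after 3 split(s): 5 block(s)
[1]={1}  [4]={4}

Answer: NOT BISIMILAR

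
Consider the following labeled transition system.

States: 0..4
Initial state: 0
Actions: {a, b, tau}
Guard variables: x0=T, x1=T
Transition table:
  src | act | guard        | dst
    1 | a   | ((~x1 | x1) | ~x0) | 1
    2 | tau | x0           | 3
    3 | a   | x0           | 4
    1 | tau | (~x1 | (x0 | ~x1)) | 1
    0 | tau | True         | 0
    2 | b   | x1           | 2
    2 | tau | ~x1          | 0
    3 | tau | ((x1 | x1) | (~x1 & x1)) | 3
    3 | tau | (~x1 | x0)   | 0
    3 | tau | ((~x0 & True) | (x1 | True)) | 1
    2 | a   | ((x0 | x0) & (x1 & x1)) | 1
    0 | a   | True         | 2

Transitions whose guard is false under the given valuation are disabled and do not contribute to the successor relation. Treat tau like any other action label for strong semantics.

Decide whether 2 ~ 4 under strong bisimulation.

Answer: NOT BISIMILAR

Trace:
Compute ~ classes (split until stable):
  round 0: {{0,1,2,3,4}}
  round 1: {{0,1,3},{2},{4}}
  round 2: {{0},{1},{2},{3},{4}}
Fixed point at round 3; 5 class(es).
class of 2: {2}; class of 4: {4}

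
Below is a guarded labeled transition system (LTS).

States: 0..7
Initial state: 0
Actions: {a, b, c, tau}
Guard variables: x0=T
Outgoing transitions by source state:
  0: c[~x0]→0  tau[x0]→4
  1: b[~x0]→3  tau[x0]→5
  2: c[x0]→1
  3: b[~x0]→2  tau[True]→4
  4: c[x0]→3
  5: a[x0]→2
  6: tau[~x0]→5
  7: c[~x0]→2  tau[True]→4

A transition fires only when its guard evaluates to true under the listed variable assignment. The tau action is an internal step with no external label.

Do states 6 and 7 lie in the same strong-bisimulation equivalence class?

Answer: NOT BISIMILAR

Working:
Bisimulation quotient by refinement:
  round 0: {{0,1,2,3,4,5,6,7}}
  round 1: {{0,1,3,7},{2,4},{5},{6}}
  round 2: {{0,3,7},{1},{2,4},{5},{6}}
  round 3: {{0,3,7},{1},{2},{4},{5},{6}}
6 equivalence class(es) (converged in 4)
6∈{6}, 7∈{0,3,7}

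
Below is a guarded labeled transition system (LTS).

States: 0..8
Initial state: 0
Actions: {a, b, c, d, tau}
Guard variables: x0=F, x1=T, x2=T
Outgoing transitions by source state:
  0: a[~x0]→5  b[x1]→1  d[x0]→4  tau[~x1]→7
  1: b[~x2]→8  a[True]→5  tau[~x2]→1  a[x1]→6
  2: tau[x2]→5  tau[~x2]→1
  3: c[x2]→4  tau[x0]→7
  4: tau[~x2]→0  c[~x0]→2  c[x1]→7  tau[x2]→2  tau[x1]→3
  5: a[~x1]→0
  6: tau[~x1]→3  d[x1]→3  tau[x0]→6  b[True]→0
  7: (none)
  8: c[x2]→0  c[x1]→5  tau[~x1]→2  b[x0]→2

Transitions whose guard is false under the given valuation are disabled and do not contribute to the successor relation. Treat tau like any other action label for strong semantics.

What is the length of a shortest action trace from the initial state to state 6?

Answer: 2

Working:
Breadth-first toward 6:
  L0 = {0}
  L1 = {1,5}
  L2 = {6}
depth(6)=2, e.g. b·a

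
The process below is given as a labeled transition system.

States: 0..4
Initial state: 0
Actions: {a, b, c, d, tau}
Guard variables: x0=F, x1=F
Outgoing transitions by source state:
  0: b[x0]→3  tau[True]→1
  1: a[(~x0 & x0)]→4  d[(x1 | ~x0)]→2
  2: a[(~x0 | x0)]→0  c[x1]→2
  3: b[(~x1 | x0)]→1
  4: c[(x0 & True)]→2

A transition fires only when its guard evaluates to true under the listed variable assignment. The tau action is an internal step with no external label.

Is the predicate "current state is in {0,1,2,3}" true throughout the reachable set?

Answer: INVARIANT HOLDS

Analysis:
Safe = {0,1,2,3}
Reach set: {0,1,2}
  0: ok
  1: ok
  2: ok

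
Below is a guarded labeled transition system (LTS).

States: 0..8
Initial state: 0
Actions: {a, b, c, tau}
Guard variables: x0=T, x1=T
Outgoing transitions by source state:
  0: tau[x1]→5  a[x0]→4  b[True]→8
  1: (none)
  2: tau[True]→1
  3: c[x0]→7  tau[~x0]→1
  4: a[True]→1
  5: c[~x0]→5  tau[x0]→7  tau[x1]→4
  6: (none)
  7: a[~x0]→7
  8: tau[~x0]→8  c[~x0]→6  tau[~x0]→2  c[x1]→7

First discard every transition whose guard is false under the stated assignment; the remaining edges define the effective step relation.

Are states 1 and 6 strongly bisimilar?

Compute ~ classes (split until stable):
  round 0: {{0,1,2,3,4,5,6,7,8}}
  round 1: {{0},{1,6,7},{2,5},{3,8},{4}}
  round 2: {{0},{1,6,7},{2},{3,8},{4},{5}}
Fixed point at round 3; 6 class(es).
1∈{1,6,7}, 6∈{1,6,7}

Answer: BISIMILAR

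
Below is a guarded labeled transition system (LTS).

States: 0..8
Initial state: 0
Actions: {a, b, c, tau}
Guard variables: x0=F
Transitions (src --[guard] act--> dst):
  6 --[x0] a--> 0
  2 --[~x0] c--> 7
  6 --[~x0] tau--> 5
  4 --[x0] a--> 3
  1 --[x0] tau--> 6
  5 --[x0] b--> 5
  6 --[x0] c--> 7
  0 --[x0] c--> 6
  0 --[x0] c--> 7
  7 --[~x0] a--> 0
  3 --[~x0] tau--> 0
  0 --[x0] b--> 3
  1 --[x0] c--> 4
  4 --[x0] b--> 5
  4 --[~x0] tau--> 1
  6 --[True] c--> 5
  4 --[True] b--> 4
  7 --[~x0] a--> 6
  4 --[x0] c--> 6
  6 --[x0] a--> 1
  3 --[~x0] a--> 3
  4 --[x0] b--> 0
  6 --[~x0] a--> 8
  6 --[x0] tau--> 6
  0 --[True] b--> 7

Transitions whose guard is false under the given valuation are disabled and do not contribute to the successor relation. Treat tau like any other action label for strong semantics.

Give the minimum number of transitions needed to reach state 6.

Answer: 2

Analysis:
Breadth-first toward 6:
  Layer 0: {0}
  Layer 1: {7}
  Layer 2: {6}
depth(6)=2, e.g. b·a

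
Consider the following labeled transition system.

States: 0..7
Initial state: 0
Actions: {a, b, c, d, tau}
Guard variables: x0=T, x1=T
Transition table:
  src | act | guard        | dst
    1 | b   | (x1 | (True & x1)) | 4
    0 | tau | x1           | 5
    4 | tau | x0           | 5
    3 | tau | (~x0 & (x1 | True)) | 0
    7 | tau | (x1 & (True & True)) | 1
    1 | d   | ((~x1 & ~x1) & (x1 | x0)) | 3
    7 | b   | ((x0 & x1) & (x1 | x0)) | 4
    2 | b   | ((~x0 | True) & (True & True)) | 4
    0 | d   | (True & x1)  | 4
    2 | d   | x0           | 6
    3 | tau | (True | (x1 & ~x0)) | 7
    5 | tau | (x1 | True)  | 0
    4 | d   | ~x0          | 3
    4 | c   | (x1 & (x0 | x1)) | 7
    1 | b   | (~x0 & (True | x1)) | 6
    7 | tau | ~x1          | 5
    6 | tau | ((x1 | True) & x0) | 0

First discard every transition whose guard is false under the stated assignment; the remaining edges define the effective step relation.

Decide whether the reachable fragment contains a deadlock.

Answer: DEADLOCK-FREE

Analysis:
Reach set: {0,1,4,5,7}
  0: d→4  tau→5  [2 out]
  1: b→4  [1 out]
  4: c→7  tau→5  [2 out]
  5: tau→0  [1 out]
  7: b→4  tau→1  [2 out]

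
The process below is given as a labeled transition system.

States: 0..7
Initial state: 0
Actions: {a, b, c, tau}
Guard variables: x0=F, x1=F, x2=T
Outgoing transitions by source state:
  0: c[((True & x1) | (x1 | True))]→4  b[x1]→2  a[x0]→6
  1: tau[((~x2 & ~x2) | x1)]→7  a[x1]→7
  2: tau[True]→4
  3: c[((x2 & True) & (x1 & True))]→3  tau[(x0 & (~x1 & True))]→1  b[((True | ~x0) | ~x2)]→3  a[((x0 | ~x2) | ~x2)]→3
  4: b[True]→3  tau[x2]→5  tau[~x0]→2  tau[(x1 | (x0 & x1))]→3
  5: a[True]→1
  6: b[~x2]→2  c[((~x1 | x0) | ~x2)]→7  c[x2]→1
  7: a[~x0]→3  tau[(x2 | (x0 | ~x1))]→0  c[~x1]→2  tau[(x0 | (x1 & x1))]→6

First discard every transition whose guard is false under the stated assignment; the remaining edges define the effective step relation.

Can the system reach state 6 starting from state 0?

Guard filter leaves 12 enabled edge(s).
Layer 0: {0}
Layer 1: {4}  now seen {0,4}
Layer 2: {2,3,5}  now seen {0,2,3,4,5}
Layer 3: {1}  now seen {0,1,2,3,4,5}
R = {0,1,2,3,4,5}

Answer: UNREACHABLE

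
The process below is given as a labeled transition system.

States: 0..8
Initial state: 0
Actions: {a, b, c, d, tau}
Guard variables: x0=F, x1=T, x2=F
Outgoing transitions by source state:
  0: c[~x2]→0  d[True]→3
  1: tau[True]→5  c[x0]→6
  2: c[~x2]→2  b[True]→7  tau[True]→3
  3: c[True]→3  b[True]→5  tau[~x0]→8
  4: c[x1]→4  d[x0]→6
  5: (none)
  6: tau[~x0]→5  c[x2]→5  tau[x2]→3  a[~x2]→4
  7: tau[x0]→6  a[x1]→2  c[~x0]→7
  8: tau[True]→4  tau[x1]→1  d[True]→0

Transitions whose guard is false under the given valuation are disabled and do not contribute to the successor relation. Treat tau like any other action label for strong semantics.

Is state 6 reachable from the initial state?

17 transition(s) survive guard evaluation.
depth 0: {0}
depth 1: {3}  cumulative {0,3}
depth 2: {5,8}  cumulative {0,3,5,8}
depth 3: {1,4}  cumulative {0,1,3,4,5,8}
Reach set: {0,1,3,4,5,8}

Answer: UNREACHABLE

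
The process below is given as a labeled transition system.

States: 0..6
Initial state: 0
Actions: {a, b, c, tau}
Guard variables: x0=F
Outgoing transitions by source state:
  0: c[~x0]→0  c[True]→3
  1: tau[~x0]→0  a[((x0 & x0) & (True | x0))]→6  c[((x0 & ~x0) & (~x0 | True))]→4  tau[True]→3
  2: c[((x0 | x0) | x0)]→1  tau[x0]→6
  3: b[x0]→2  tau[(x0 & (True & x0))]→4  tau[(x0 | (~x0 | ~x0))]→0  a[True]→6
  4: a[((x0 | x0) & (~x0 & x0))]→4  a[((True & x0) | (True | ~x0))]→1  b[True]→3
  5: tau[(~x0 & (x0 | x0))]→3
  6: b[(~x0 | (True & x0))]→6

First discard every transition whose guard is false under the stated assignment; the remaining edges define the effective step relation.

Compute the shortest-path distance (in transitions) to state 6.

Answer: 2

Trace:
BFS to 6:
  depth 0: {0}
  depth 1: {3}
  depth 2: {6}
6 enters at depth 2; path c·a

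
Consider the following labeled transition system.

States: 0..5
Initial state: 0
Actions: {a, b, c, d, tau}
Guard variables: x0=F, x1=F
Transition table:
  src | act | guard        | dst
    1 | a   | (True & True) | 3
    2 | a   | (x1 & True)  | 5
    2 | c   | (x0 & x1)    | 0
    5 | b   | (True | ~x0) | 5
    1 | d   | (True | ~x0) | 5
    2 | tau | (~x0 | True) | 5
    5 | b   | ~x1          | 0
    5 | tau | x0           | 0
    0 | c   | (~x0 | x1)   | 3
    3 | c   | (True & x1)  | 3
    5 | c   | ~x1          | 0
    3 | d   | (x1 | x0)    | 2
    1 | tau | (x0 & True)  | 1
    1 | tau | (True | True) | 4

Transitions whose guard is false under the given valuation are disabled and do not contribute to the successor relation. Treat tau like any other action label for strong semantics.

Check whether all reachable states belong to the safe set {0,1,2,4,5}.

Answer: INVARIANT VIOLATED at state 3

Trace:
Safe = {0,1,2,4,5}
Reach set: {0,3}
  0: ✓
  3: outside
reach 3 via c — violates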